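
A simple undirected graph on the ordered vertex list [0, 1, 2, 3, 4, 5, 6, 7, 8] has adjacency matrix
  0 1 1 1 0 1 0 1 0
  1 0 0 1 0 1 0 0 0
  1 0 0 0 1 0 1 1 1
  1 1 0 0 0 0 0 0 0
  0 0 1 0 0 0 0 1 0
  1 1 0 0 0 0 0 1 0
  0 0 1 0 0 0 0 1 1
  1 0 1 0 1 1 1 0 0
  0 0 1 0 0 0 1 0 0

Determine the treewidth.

A width-2 tree decomposition is:
Bags: B1 = {2, 6, 7}  B2 = {0, 2, 7}  B3 = {0, 5, 7}  B4 = {2, 6, 8}  B5 = {0, 1, 5}  B6 = {2, 4, 7}  B7 = {0, 1, 3}
Tree: B1–B2, B2–B3, B1–B4, B3–B5, B1–B6, B5–B7
Every bag has size at most 3, so the width is 3 − 1 = 2 and tw(G) ≤ 2. For the lower bound, the 3 vertices {0, 1, 3} are pairwise adjacent, and any tree decomposition puts a clique entirely inside one bag — forcing width ≥ 2. The upper and lower bounds meet at 2, so that is the treewidth.

2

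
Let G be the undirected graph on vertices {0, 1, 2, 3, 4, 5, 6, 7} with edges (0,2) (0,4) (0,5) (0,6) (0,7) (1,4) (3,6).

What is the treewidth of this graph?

A width-1 tree decomposition is:
Bags: B1 = {0, 2}  B2 = {0, 5}  B3 = {0, 7}  B4 = {0, 4}  B5 = {0, 6}  B6 = {3, 6}  B7 = {1, 4}
Tree: B1–B2, B2–B3, B1–B4, B1–B5, B5–B6, B4–B7
The largest bag has 2 vertices, giving width 1; this decomposition certifies tw(G) ≤ 1. G has an edge, so its treewidth is at least 1. The upper and lower bounds meet at 1, so that is the treewidth.

1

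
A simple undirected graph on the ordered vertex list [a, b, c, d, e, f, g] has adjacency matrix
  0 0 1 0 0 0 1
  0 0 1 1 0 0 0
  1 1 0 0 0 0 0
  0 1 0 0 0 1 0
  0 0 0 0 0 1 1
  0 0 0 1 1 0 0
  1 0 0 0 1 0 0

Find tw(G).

2

A width-2 tree decomposition is:
Bags: B1 = {b, d, f}  B2 = {b, e, f}  B3 = {b, e, g}  B4 = {a, b, g}  B5 = {a, b, c}
Tree: B1–B2, B2–B3, B3–B4, B4–B5
Every bag has size at most 3, so the width is 3 − 1 = 2 and tw(G) ≤ 2. The edges b–d–f–e–g–a–c–b form a cycle, so G is not a tree and its treewidth is at least 2. The upper and lower bounds meet at 2, so that is the treewidth.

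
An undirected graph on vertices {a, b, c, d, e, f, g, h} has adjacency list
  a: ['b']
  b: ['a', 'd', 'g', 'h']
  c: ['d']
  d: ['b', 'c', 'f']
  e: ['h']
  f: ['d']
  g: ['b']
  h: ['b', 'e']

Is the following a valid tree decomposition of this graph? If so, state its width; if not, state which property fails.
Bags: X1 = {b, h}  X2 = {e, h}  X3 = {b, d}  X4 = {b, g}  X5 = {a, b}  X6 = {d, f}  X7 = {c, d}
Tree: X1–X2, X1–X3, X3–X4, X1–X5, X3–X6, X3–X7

Yes; width 1.

Vertex coverage: the bags together contain {a, b, c, d, e, f, g, h}, the full vertex set. Edge coverage: each edge of G has both endpoints in at least one bag. Running intersection: for every vertex, the bags containing it form a connected subtree. All three properties hold, so this is a valid tree decomposition of width max|bag| − 1 = 1, and hence tw(G) ≤ 1.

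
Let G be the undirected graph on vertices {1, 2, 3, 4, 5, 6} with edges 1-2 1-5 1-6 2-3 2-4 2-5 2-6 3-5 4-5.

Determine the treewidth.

2

A width-2 tree decomposition is:
Bags: B1 = {1, 2, 5}  B2 = {1, 2, 6}  B3 = {2, 3, 5}  B4 = {2, 4, 5}
Tree: B1–B2, B1–B3, B3–B4
The largest bag has 3 vertices, giving width 2; this decomposition certifies tw(G) ≤ 2. On the other hand G contains the 3-clique {1, 2, 5}. A clique must lie in a single bag of any decomposition, so no decomposition can have width below 2. Hence tw(G) = 2 exactly.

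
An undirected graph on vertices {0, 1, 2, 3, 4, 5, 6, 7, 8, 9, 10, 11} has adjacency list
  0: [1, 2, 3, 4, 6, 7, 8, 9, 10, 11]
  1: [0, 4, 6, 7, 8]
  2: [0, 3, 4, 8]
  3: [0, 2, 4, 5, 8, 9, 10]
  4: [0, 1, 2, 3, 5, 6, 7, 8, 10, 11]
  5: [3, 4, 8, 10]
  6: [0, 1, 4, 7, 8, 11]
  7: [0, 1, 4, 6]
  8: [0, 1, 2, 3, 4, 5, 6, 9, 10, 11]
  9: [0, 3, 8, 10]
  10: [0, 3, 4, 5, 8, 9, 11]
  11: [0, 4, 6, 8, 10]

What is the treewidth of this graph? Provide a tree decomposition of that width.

Treewidth 4.
One optimal decomposition is:
Bags: B1 = {0, 4, 8, 10, 11}  B2 = {0, 3, 4, 8, 10}  B3 = {0, 4, 6, 8, 11}  B4 = {0, 1, 4, 6, 8}  B5 = {0, 2, 3, 4, 8}  B6 = {0, 1, 4, 6, 7}  B7 = {3, 4, 5, 8, 10}  B8 = {0, 3, 8, 9, 10}
Tree: B1–B2, B1–B3, B3–B4, B2–B5, B4–B6, B2–B7, B2–B8

Every bag has size at most 5, so the width is 5 − 1 = 4 and tw(G) ≤ 4. On the other hand G contains the 5-clique {0, 3, 8, 9, 10}. A clique must lie in a single bag of any decomposition, so no decomposition can have width below 4. Combining the bounds, tw(G) = 4.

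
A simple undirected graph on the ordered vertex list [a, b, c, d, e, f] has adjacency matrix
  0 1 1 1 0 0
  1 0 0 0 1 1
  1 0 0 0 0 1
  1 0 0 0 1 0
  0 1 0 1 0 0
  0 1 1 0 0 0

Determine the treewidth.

A width-2 tree decomposition is:
Bags: B1 = {b, d, e}  B2 = {a, b, d}  B3 = {a, b, f}  B4 = {a, c, f}
Tree: B1–B2, B2–B3, B3–B4
Each bag holds 3 vertices, so the decomposition has width 2, which upper-bounds the treewidth. Since e–d–a–b–e is a cycle in G, G is not acyclic. Forests are exactly the graphs of treewidth ≤ 1, so tw(G) ≥ 2. The upper and lower bounds meet at 2, so that is the treewidth.

2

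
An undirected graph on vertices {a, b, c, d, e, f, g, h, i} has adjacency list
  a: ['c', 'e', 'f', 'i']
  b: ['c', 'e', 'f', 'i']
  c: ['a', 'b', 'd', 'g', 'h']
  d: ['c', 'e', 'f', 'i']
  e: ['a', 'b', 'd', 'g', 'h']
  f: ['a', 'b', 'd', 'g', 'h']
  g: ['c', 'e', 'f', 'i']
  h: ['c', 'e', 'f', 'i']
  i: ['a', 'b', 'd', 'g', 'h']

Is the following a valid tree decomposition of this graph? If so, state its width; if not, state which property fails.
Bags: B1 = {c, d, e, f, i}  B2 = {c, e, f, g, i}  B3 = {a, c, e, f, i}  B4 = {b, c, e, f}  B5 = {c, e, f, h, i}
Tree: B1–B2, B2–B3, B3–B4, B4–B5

No — edge (i,b) lies in no bag.

A tree decomposition must satisfy three properties: every vertex lies in some bag; for every edge, both endpoints lie together in some bag; and for every vertex, the bags containing it form a connected subtree. Here edge (i,b) lies in no bag, so the decomposition is invalid.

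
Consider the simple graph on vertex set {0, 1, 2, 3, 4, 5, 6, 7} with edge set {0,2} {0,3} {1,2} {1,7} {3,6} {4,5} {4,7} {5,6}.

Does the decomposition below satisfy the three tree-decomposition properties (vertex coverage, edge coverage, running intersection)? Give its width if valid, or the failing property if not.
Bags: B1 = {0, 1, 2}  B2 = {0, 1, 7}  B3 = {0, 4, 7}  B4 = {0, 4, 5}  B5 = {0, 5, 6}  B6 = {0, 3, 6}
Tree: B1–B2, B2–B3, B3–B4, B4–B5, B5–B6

Checking the three conditions: (i) the bags cover all of {0, 1, 2, 3, 4, 5, 6, 7}; (ii) for each edge, some bag contains both endpoints; (iii) the bags containing any fixed vertex form a subtree. All hold, so the decomposition is valid with width 3 − 1 = 2.

Yes; width 2.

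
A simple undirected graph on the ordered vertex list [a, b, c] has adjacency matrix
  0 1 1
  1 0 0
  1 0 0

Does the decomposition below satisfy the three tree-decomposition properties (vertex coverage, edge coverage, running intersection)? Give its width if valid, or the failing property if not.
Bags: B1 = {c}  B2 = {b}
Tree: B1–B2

A tree decomposition must satisfy three properties: every vertex lies in some bag; for every edge, both endpoints lie together in some bag; and for every vertex, the bags containing it form a connected subtree. Here vertex a appears in no bag, so the decomposition is invalid.

No — vertex a appears in no bag.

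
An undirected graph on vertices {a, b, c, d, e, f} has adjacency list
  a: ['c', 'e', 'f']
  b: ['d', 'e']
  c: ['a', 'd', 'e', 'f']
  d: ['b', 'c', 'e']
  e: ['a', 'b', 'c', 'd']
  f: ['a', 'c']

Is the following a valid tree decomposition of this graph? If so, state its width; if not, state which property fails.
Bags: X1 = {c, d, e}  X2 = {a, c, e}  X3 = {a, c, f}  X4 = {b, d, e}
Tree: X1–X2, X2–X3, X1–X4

Yes; width 2.

Vertex coverage: the bags together contain {a, b, c, d, e, f}, the full vertex set. Edge coverage: each edge of G has both endpoints in at least one bag. Running intersection: for every vertex, the bags containing it form a connected subtree. All three properties hold, so this is a valid tree decomposition of width max|bag| − 1 = 2, and hence tw(G) ≤ 2.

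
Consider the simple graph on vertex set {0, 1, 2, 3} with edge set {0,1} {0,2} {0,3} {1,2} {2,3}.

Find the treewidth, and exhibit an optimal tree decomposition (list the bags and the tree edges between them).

The largest bag has 3 vertices, giving width 2; this decomposition certifies tw(G) ≤ 2. On the other hand G contains the 3-clique {0, 1, 2}. A clique must lie in a single bag of any decomposition, so no decomposition can have width below 2. Therefore the treewidth is 2.

Treewidth 2.
One optimal decomposition is:
Bags: B1 = {0, 2, 3}  B2 = {0, 1, 2}
Tree: B1–B2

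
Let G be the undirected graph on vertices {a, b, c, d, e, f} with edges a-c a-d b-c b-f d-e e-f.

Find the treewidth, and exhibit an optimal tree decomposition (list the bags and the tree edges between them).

Treewidth 2.
One such decomposition:
Bags: B1 = {b, c, f}  B2 = {a, c, f}  B3 = {a, d, f}  B4 = {d, e, f}
Tree: B1–B2, B2–B3, B3–B4

Each bag holds 3 vertices, so the decomposition has width 2, which upper-bounds the treewidth. The edges f–b–c–a–d–e–f form a cycle, so G is not a tree and its treewidth is at least 2. Therefore the treewidth is 2.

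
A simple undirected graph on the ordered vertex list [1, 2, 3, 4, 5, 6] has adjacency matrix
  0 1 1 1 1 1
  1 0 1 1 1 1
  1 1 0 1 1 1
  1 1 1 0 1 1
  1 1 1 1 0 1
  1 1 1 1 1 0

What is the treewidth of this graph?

5

A width-5 tree decomposition is:
Bags: B1 = {1, 2, 3, 4, 5, 6}
Tree: (single bag)
With just one bag of size 6, the width is 6 − 1 = 5, so tw(G) ≤ 5. On the other hand G contains the 6-clique {1, 2, 3, 4, 5, 6}. A clique must lie in a single bag of any decomposition, so no decomposition can have width below 5. The upper and lower bounds meet at 5, so that is the treewidth.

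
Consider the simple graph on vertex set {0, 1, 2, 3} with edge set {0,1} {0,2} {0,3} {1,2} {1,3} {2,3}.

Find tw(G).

3

A width-3 tree decomposition is:
Bags: B1 = {0, 1, 2, 3}
Tree: (single bag)
A single bag containing all 4 vertices is trivially a valid decomposition of width 3. For the lower bound, the 4 vertices {0, 1, 2, 3} are pairwise adjacent, and any tree decomposition puts a clique entirely inside one bag — forcing width ≥ 3. Combining the bounds, tw(G) = 3.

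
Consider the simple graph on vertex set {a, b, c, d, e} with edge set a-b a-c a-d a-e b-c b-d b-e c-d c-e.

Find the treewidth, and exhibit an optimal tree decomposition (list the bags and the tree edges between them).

Each bag holds 4 vertices, so the decomposition has width 3, which upper-bounds the treewidth. Conversely, {a, b, c, d} is a clique of size 4, and the vertices of any clique must share a bag in every tree decomposition; so some bag has ≥ 4 vertices and tw(G) ≥ 3. Combining the bounds, tw(G) = 3.

Treewidth 3.
One such decomposition:
Bags: B1 = {a, b, c, d}  B2 = {a, b, c, e}
Tree: B1–B2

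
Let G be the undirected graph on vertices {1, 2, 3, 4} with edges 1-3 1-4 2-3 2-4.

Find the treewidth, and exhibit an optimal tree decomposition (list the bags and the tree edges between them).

Treewidth 2.
One such decomposition:
Bags: B1 = {1, 2, 3}  B2 = {1, 2, 4}
Tree: B1–B2

The largest bag has 3 vertices, giving width 2; this decomposition certifies tw(G) ≤ 2. For the lower bound, G contains the cycle 2–3–1–4–2, so G is not a forest; only forests have treewidth ≤ 1, hence tw(G) ≥ 2. The upper and lower bounds meet at 2, so that is the treewidth.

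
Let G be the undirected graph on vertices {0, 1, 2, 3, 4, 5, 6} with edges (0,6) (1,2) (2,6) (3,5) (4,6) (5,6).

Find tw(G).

1

A width-1 tree decomposition is:
Bags: B1 = {0, 6}  B2 = {5, 6}  B3 = {2, 6}  B4 = {3, 5}  B5 = {1, 2}  B6 = {4, 6}
Tree: B1–B2, B1–B3, B2–B4, B3–B5, B1–B6
The largest bag has 2 vertices, giving width 1; this decomposition certifies tw(G) ≤ 1. Any graph with an edge has treewidth ≥ 1, and G has the edge 6–0. Combining the bounds, tw(G) = 1.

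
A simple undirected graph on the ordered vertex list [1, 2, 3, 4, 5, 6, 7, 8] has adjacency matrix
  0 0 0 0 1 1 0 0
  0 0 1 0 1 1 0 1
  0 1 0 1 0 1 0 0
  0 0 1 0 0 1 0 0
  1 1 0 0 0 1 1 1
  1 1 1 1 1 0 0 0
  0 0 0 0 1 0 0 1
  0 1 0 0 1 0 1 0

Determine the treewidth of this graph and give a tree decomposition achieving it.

Every bag has size at most 3, so the width is 3 − 1 = 2 and tw(G) ≤ 2. For the lower bound, the 3 vertices {2, 3, 6} are pairwise adjacent, and any tree decomposition puts a clique entirely inside one bag — forcing width ≥ 2. The upper and lower bounds meet at 2, so that is the treewidth.

Treewidth 2.
One optimal decomposition is:
Bags: B1 = {2, 5, 6}  B2 = {2, 3, 6}  B3 = {2, 5, 8}  B4 = {1, 5, 6}  B5 = {5, 7, 8}  B6 = {3, 4, 6}
Tree: B1–B2, B1–B3, B1–B4, B3–B5, B2–B6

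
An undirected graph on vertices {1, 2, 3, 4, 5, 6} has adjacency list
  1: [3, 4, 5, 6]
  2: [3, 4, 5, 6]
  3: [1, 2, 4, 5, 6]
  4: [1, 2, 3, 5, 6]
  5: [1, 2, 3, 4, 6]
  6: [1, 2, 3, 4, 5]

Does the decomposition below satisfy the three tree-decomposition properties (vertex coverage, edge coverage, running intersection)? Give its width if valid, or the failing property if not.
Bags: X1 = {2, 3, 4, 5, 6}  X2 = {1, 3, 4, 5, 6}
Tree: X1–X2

Yes; width 4.

Vertex coverage: the bags together contain {1, 2, 3, 4, 5, 6}, the full vertex set. Edge coverage: each edge of G has both endpoints in at least one bag. Running intersection: for every vertex, the bags containing it form a connected subtree. All three properties hold, so this is a valid tree decomposition of width max|bag| − 1 = 4, and hence tw(G) ≤ 4.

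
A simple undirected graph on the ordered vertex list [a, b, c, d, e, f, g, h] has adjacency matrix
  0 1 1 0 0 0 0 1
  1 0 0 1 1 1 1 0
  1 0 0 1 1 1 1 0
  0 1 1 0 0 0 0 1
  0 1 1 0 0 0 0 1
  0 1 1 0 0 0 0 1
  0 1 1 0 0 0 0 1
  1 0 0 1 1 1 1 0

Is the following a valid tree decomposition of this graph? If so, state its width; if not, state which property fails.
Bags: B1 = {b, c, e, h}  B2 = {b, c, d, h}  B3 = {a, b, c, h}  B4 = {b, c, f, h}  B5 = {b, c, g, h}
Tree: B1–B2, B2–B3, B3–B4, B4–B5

Yes; width 3.

Vertex coverage: the bags together contain {a, b, c, d, e, f, g, h}, the full vertex set. Edge coverage: each edge of G has both endpoints in at least one bag. Running intersection: for every vertex, the bags containing it form a connected subtree. All three properties hold, so this is a valid tree decomposition of width max|bag| − 1 = 3, and hence tw(G) ≤ 3.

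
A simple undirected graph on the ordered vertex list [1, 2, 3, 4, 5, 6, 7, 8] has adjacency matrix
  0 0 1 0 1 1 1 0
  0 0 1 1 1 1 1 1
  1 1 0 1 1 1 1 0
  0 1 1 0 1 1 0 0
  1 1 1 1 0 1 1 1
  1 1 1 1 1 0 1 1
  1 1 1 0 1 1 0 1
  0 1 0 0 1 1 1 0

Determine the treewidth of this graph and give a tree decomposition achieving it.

The largest bag has 5 vertices, giving width 4; this decomposition certifies tw(G) ≤ 4. For the lower bound, the 5 vertices {1, 3, 5, 6, 7} are pairwise adjacent, and any tree decomposition puts a clique entirely inside one bag — forcing width ≥ 4. The upper and lower bounds meet at 4, so that is the treewidth.

Treewidth 4.
One such decomposition:
Bags: B1 = {2, 5, 6, 7, 8}  B2 = {2, 3, 5, 6, 7}  B3 = {2, 3, 4, 5, 6}  B4 = {1, 3, 5, 6, 7}
Tree: B1–B2, B2–B3, B2–B4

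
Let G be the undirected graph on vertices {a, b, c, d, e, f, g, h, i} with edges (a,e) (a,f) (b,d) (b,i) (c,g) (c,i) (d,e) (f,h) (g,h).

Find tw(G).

A width-2 tree decomposition is:
Bags: B1 = {b, c, i}  B2 = {b, c, g}  B3 = {b, g, h}  B4 = {b, f, h}  B5 = {a, b, f}  B6 = {a, b, e}  B7 = {b, d, e}
Tree: B1–B2, B2–B3, B3–B4, B4–B5, B5–B6, B6–B7
Each bag holds 3 vertices, so the decomposition has width 2, which upper-bounds the treewidth. Since b–i–c–g–h–f–a–e–d–b is a cycle in G, G is not acyclic. Forests are exactly the graphs of treewidth ≤ 1, so tw(G) ≥ 2. The upper and lower bounds meet at 2, so that is the treewidth.

2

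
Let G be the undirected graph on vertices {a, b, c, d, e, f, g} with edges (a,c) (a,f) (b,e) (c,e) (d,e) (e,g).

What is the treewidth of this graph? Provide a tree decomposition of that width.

Every bag has size at most 2, so the width is 2 − 1 = 1 and tw(G) ≤ 1. Any graph with an edge has treewidth ≥ 1, and G has the edge c–a. The upper and lower bounds meet at 1, so that is the treewidth.

Treewidth 1.
One such decomposition:
Bags: B1 = {a, c}  B2 = {c, e}  B3 = {b, e}  B4 = {a, f}  B5 = {e, g}  B6 = {d, e}
Tree: B1–B2, B2–B3, B1–B4, B2–B5, B3–B6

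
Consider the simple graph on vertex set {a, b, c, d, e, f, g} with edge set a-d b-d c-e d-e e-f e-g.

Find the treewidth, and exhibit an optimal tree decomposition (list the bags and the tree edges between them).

Treewidth 1.
Bags: B1 = {a, d}  B2 = {d, e}  B3 = {e, g}  B4 = {b, d}  B5 = {e, f}  B6 = {c, e}
Tree: B1–B2, B2–B3, B1–B4, B2–B5, B3–B6

Every bag has size at most 2, so the width is 2 − 1 = 1 and tw(G) ≤ 1. G has an edge, so its treewidth is at least 1. Hence tw(G) = 1 exactly.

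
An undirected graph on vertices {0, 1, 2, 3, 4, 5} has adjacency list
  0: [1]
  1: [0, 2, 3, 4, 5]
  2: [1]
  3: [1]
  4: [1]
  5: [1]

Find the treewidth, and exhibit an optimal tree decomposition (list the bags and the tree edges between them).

Treewidth 1.
One such decomposition:
Bags: B1 = {1, 4}  B2 = {1, 2}  B3 = {1, 5}  B4 = {0, 1}  B5 = {1, 3}
Tree: B1–B2, B1–B3, B2–B4, B2–B5

Each bag holds 2 vertices, so the decomposition has width 1, which upper-bounds the treewidth. Any graph with an edge has treewidth ≥ 1, and G has the edge 4–1. Hence tw(G) = 1 exactly.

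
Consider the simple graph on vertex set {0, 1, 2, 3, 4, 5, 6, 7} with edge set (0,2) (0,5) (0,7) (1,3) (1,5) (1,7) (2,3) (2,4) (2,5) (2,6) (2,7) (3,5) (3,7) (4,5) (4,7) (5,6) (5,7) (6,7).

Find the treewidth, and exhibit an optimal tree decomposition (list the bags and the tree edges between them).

Treewidth 3.
Bags: B1 = {2, 3, 5, 7}  B2 = {0, 2, 5, 7}  B3 = {2, 4, 5, 7}  B4 = {2, 5, 6, 7}  B5 = {1, 3, 5, 7}
Tree: B1–B2, B1–B3, B2–B4, B1–B5

The largest bag has 4 vertices, giving width 3; this decomposition certifies tw(G) ≤ 3. For the lower bound, the 4 vertices {1, 3, 5, 7} are pairwise adjacent, and any tree decomposition puts a clique entirely inside one bag — forcing width ≥ 3. Hence tw(G) = 3 exactly.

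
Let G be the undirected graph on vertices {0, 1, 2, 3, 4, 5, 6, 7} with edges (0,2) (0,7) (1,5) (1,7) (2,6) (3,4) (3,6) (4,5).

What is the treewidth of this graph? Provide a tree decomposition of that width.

Treewidth 2.
Bags: B1 = {3, 4, 5}  B2 = {1, 3, 5}  B3 = {1, 3, 7}  B4 = {0, 3, 7}  B5 = {0, 2, 3}  B6 = {2, 3, 6}
Tree: B1–B2, B2–B3, B3–B4, B4–B5, B5–B6

The largest bag has 3 vertices, giving width 2; this decomposition certifies tw(G) ≤ 2. The edges 3–4–5–1–7–0–2–6–3 form a cycle, so G is not a tree and its treewidth is at least 2. Hence tw(G) = 2 exactly.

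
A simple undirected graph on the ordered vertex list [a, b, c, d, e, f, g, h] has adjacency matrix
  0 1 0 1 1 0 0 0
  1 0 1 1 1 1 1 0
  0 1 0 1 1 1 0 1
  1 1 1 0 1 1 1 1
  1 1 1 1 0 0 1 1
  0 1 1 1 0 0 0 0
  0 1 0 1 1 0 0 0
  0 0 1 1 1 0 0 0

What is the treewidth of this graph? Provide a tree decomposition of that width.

The largest bag has 4 vertices, giving width 3; this decomposition certifies tw(G) ≤ 3. For the lower bound, the 4 vertices {c, d, e, h} are pairwise adjacent, and any tree decomposition puts a clique entirely inside one bag — forcing width ≥ 3. Hence tw(G) = 3 exactly.

Treewidth 3.
One such decomposition:
Bags: B1 = {c, d, e, h}  B2 = {b, c, d, e}  B3 = {b, d, e, g}  B4 = {b, c, d, f}  B5 = {a, b, d, e}
Tree: B1–B2, B2–B3, B2–B4, B2–B5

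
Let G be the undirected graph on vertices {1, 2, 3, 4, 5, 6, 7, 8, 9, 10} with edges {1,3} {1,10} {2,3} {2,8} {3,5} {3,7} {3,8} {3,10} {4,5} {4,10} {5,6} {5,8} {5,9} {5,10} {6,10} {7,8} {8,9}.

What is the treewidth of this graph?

A width-2 tree decomposition is:
Bags: B1 = {3, 7, 8}  B2 = {2, 3, 8}  B3 = {3, 5, 8}  B4 = {3, 5, 10}  B5 = {5, 6, 10}  B6 = {1, 3, 10}  B7 = {5, 8, 9}  B8 = {4, 5, 10}
Tree: B1–B2, B1–B3, B3–B4, B4–B5, B4–B6, B3–B7, B5–B8
Each bag holds 3 vertices, so the decomposition has width 2, which upper-bounds the treewidth. Conversely, {5, 8, 9} is a clique of size 3, and the vertices of any clique must share a bag in every tree decomposition; so some bag has ≥ 3 vertices and tw(G) ≥ 2. The upper and lower bounds meet at 2, so that is the treewidth.

2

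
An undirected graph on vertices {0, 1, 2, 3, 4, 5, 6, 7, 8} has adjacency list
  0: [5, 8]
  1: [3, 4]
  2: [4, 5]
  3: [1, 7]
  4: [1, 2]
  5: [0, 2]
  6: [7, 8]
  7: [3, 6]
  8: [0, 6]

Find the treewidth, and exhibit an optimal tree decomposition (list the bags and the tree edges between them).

Every bag has size at most 3, so the width is 3 − 1 = 2 and tw(G) ≤ 2. The edges 7–6–8–0–5–2–4–1–3–7 form a cycle, so G is not a tree and its treewidth is at least 2. The upper and lower bounds meet at 2, so that is the treewidth.

Treewidth 2.
One such decomposition:
Bags: B1 = {6, 7, 8}  B2 = {0, 7, 8}  B3 = {0, 5, 7}  B4 = {2, 5, 7}  B5 = {2, 4, 7}  B6 = {1, 4, 7}  B7 = {1, 3, 7}
Tree: B1–B2, B2–B3, B3–B4, B4–B5, B5–B6, B6–B7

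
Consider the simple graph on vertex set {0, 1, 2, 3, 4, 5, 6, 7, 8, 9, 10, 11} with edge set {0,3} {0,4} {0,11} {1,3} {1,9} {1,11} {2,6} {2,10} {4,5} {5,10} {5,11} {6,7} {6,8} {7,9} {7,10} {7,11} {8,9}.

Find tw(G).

A width-3 tree decomposition is:
Bags: B1 = {2, 6, 8, 10}  B2 = {6, 7, 8, 10}  B3 = {7, 8, 9, 10}  B4 = {5, 7, 9, 10}  B5 = {5, 7, 9, 11}  B6 = {1, 5, 9, 11}  B7 = {1, 4, 5, 11}  B8 = {0, 1, 4, 11}  B9 = {0, 1, 3, 4}
Tree: B1–B2, B2–B3, B3–B4, B4–B5, B5–B6, B6–B7, B7–B8, B8–B9
Each bag holds 4 vertices, so the decomposition has width 3, which upper-bounds the treewidth. For the lower bound: the 4 vertex sets {2,6,8}, {10}, {7}, {1,5,9,11} are disjoint, each induces a connected subgraph, and every pair is joined by at least one edge of G. Contracting each set to a single vertex therefore yields K_{4} as a minor, and since treewidth is minor-monotone, tw(G) ≥ tw(K_{4}) = 3. Therefore the treewidth is 3.

3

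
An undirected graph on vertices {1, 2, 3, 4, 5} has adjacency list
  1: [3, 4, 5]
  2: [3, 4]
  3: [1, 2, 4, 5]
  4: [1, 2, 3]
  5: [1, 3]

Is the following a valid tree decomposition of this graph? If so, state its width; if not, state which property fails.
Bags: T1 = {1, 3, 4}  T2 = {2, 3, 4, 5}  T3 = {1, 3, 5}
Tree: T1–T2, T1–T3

A tree decomposition must satisfy three properties: every vertex lies in some bag; for every edge, both endpoints lie together in some bag; and for every vertex, the bags containing it form a connected subtree. Here bags containing vertex 5 are not connected in the tree, so the decomposition is invalid.

No — bags containing vertex 5 are not connected in the tree.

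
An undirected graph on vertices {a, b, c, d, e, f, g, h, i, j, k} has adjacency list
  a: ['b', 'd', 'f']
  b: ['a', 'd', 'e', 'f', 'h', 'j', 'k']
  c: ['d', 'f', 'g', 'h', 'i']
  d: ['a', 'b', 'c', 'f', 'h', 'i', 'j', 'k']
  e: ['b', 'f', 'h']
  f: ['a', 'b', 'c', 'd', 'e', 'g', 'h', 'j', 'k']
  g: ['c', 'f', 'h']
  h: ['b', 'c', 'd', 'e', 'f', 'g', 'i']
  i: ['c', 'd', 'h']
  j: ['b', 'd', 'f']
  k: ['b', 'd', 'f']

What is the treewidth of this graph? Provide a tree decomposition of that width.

The largest bag has 4 vertices, giving width 3; this decomposition certifies tw(G) ≤ 3. On the other hand G contains the 4-clique {c, d, f, h}. A clique must lie in a single bag of any decomposition, so no decomposition can have width below 3. Combining the bounds, tw(G) = 3.

Treewidth 3.
One such decomposition:
Bags: B1 = {b, d, f, h}  B2 = {a, b, d, f}  B3 = {c, d, f, h}  B4 = {c, f, g, h}  B5 = {c, d, h, i}  B6 = {b, d, f, j}  B7 = {b, d, f, k}  B8 = {b, e, f, h}
Tree: B1–B2, B1–B3, B3–B4, B3–B5, B1–B6, B2–B7, B1–B8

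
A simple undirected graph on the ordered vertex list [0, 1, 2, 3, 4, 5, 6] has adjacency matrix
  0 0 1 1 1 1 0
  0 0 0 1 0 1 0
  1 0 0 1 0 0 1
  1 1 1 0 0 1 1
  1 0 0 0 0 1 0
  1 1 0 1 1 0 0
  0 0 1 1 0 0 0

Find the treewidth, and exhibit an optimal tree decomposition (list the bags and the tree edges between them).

Treewidth 2.
One optimal decomposition is:
Bags: B1 = {0, 4, 5}  B2 = {0, 3, 5}  B3 = {1, 3, 5}  B4 = {0, 2, 3}  B5 = {2, 3, 6}
Tree: B1–B2, B2–B3, B2–B4, B4–B5

The largest bag has 3 vertices, giving width 2; this decomposition certifies tw(G) ≤ 2. For the lower bound, the 3 vertices {0, 2, 3} are pairwise adjacent, and any tree decomposition puts a clique entirely inside one bag — forcing width ≥ 2. The upper and lower bounds meet at 2, so that is the treewidth.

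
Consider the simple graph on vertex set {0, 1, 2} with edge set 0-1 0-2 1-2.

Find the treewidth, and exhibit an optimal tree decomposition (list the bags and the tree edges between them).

Treewidth 2.
Bags: B1 = {0, 1, 2}
Tree: (single bag)

With just one bag of size 3, the width is 3 − 1 = 2, so tw(G) ≤ 2. On the other hand G contains the 3-clique {0, 1, 2}. A clique must lie in a single bag of any decomposition, so no decomposition can have width below 2. Therefore the treewidth is 2.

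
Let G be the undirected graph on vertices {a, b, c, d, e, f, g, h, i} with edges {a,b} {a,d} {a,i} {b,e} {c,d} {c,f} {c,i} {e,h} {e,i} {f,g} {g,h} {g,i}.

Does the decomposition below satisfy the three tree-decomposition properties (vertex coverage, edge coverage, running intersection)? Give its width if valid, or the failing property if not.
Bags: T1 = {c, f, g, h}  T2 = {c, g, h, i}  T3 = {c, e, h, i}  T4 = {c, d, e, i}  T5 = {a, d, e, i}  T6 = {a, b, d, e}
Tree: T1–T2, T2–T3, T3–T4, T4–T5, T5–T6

Checking the three conditions: (i) the bags cover all of {a, b, c, d, e, f, g, h, i}; (ii) for each edge, some bag contains both endpoints; (iii) the bags containing any fixed vertex form a subtree. All hold, so the decomposition is valid with width 4 − 1 = 3.

Yes; width 3.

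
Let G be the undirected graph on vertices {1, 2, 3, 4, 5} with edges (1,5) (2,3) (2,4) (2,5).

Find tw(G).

1

A width-1 tree decomposition is:
Bags: B1 = {2, 5}  B2 = {1, 5}  B3 = {2, 4}  B4 = {2, 3}
Tree: B1–B2, B1–B3, B1–B4
Each bag holds 2 vertices, so the decomposition has width 1, which upper-bounds the treewidth. Since G has at least one edge (e.g. 5–2), it is not an edgeless graph, so tw(G) ≥ 1. Combining the bounds, tw(G) = 1.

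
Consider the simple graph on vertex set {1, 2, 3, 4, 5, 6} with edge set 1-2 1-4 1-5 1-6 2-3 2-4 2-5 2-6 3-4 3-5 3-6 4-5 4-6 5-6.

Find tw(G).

4

A width-4 tree decomposition is:
Bags: B1 = {1, 2, 4, 5, 6}  B2 = {2, 3, 4, 5, 6}
Tree: B1–B2
Every bag has size at most 5, so the width is 5 − 1 = 4 and tw(G) ≤ 4. On the other hand G contains the 5-clique {1, 2, 4, 5, 6}. A clique must lie in a single bag of any decomposition, so no decomposition can have width below 4. Hence tw(G) = 4 exactly.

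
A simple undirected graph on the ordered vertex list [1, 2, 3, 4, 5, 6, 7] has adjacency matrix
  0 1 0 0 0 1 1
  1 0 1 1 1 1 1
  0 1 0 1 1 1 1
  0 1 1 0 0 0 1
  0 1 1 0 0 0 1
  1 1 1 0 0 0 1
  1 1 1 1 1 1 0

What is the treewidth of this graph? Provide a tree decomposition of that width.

Treewidth 3.
Bags: B1 = {2, 3, 6, 7}  B2 = {2, 3, 5, 7}  B3 = {1, 2, 6, 7}  B4 = {2, 3, 4, 7}
Tree: B1–B2, B1–B3, B2–B4

Every bag has size at most 4, so the width is 4 − 1 = 3 and tw(G) ≤ 3. For the lower bound, the 4 vertices {1, 2, 6, 7} are pairwise adjacent, and any tree decomposition puts a clique entirely inside one bag — forcing width ≥ 3. Therefore the treewidth is 3.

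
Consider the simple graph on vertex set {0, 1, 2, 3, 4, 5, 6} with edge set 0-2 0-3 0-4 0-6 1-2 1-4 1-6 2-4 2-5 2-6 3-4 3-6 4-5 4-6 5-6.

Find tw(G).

3

A width-3 tree decomposition is:
Bags: B1 = {2, 4, 5, 6}  B2 = {1, 2, 4, 6}  B3 = {0, 2, 4, 6}  B4 = {0, 3, 4, 6}
Tree: B1–B2, B2–B3, B3–B4
Each bag holds 4 vertices, so the decomposition has width 3, which upper-bounds the treewidth. On the other hand G contains the 4-clique {0, 2, 4, 6}. A clique must lie in a single bag of any decomposition, so no decomposition can have width below 3. Hence tw(G) = 3 exactly.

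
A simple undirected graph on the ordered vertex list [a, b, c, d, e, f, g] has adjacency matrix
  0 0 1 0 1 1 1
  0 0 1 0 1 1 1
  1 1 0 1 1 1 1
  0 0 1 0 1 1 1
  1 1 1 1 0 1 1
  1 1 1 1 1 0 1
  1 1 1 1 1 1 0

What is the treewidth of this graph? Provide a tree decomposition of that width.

The largest bag has 5 vertices, giving width 4; this decomposition certifies tw(G) ≤ 4. Conversely, {c, d, e, f, g} is a clique of size 5, and the vertices of any clique must share a bag in every tree decomposition; so some bag has ≥ 5 vertices and tw(G) ≥ 4. Therefore the treewidth is 4.

Treewidth 4.
Bags: B1 = {c, d, e, f, g}  B2 = {a, c, e, f, g}  B3 = {b, c, e, f, g}
Tree: B1–B2, B2–B3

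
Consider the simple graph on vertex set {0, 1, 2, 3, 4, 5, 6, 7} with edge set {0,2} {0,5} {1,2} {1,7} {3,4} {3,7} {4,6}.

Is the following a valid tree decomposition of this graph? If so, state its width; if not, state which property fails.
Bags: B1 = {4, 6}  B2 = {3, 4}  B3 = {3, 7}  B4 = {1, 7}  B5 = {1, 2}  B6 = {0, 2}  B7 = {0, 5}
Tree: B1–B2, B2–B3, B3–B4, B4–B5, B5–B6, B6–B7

Yes; width 1.

Every vertex of G appears in some bag (union = {0, 1, 2, 3, 4, 5, 6, 7}); every edge is covered by a bag; and for each vertex v the set of bags containing v is connected in the bag tree. The decomposition is therefore valid. The largest bag has 2 vertices, so the width is 1.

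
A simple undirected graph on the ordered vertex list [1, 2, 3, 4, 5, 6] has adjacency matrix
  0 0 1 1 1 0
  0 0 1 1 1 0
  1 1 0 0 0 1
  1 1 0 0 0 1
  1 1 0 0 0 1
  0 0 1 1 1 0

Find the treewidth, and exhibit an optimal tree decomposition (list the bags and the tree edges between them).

Treewidth 3.
One optimal decomposition is:
Bags: B1 = {2, 3, 4, 5}  B2 = {3, 4, 5, 6}  B3 = {1, 3, 4, 5}
Tree: B1–B2, B2–B3

The largest bag has 4 vertices, giving width 3; this decomposition certifies tw(G) ≤ 3. For the lower bound: the 4 vertex sets {2,5}, {4,6}, {3}, {1} are disjoint, each induces a connected subgraph, and every pair is joined by at least one edge of G. Contracting each set to a single vertex therefore yields K_{4} as a minor, and since treewidth is minor-monotone, tw(G) ≥ tw(K_{4}) = 3. Hence tw(G) = 3 exactly.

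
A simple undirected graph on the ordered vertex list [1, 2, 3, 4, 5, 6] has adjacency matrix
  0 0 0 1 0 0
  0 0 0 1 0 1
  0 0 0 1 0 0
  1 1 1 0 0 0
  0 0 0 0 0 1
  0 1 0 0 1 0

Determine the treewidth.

A width-1 tree decomposition is:
Bags: B1 = {2, 4}  B2 = {1, 4}  B3 = {2, 6}  B4 = {5, 6}  B5 = {3, 4}
Tree: B1–B2, B1–B3, B3–B4, B2–B5
Every bag has size at most 2, so the width is 2 − 1 = 1 and tw(G) ≤ 1. Any graph with an edge has treewidth ≥ 1, and G has the edge 2–4. Hence tw(G) = 1 exactly.

1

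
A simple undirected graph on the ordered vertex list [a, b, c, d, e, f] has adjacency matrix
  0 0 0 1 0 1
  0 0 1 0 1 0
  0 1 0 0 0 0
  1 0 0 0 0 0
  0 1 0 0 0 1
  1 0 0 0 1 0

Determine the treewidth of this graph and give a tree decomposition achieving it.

Every bag has size at most 2, so the width is 2 − 1 = 1 and tw(G) ≤ 1. Any graph with an edge has treewidth ≥ 1, and G has the edge c–b. The upper and lower bounds meet at 1, so that is the treewidth.

Treewidth 1.
One optimal decomposition is:
Bags: B1 = {b, c}  B2 = {b, e}  B3 = {e, f}  B4 = {a, f}  B5 = {a, d}
Tree: B1–B2, B2–B3, B3–B4, B4–B5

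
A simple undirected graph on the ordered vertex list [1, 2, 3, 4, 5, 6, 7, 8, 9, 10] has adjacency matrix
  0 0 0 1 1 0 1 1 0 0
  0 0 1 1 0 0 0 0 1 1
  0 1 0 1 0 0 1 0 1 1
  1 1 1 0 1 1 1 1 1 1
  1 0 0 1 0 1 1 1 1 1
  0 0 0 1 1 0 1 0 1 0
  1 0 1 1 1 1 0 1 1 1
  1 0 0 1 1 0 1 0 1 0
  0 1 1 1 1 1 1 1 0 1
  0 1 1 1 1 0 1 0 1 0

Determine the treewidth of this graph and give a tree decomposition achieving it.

Every bag has size at most 5, so the width is 5 − 1 = 4 and tw(G) ≤ 4. Conversely, {2, 3, 4, 9, 10} is a clique of size 5, and the vertices of any clique must share a bag in every tree decomposition; so some bag has ≥ 5 vertices and tw(G) ≥ 4. Hence tw(G) = 4 exactly.

Treewidth 4.
One optimal decomposition is:
Bags: B1 = {4, 5, 7, 8, 9}  B2 = {4, 5, 7, 9, 10}  B3 = {1, 4, 5, 7, 8}  B4 = {3, 4, 7, 9, 10}  B5 = {2, 3, 4, 9, 10}  B6 = {4, 5, 6, 7, 9}
Tree: B1–B2, B1–B3, B2–B4, B4–B5, B2–B6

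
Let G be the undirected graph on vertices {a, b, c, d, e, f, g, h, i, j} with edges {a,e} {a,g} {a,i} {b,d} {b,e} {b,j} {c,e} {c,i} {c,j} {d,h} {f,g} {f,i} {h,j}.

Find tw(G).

2

A width-2 tree decomposition is:
Bags: B1 = {b, d, h}  B2 = {b, h, j}  B3 = {b, e, j}  B4 = {c, e, j}  B5 = {a, c, e}  B6 = {a, c, i}  B7 = {a, g, i}  B8 = {f, g, i}
Tree: B1–B2, B2–B3, B3–B4, B4–B5, B5–B6, B6–B7, B7–B8
Each bag holds 3 vertices, so the decomposition has width 2, which upper-bounds the treewidth. The edges d–h–j–b–d form a cycle, so G is not a tree and its treewidth is at least 2. Therefore the treewidth is 2.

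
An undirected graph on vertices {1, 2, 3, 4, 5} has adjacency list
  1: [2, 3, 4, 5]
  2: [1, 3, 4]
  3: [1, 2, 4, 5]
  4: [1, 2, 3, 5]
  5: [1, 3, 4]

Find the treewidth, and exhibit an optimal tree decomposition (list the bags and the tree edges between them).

Treewidth 3.
Bags: B1 = {1, 3, 4, 5}  B2 = {1, 2, 3, 4}
Tree: B1–B2

Each bag holds 4 vertices, so the decomposition has width 3, which upper-bounds the treewidth. On the other hand G contains the 4-clique {1, 2, 3, 4}. A clique must lie in a single bag of any decomposition, so no decomposition can have width below 3. The upper and lower bounds meet at 3, so that is the treewidth.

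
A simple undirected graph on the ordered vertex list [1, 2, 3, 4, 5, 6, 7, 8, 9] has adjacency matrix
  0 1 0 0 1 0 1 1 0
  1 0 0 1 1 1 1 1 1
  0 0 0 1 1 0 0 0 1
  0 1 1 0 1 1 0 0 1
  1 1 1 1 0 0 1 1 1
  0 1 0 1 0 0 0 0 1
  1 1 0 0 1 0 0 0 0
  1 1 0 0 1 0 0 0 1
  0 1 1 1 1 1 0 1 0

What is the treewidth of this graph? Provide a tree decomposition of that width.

The largest bag has 4 vertices, giving width 3; this decomposition certifies tw(G) ≤ 3. For the lower bound, the 4 vertices {1, 2, 5, 8} are pairwise adjacent, and any tree decomposition puts a clique entirely inside one bag — forcing width ≥ 3. Therefore the treewidth is 3.

Treewidth 3.
One optimal decomposition is:
Bags: B1 = {2, 5, 8, 9}  B2 = {1, 2, 5, 8}  B3 = {2, 4, 5, 9}  B4 = {1, 2, 5, 7}  B5 = {2, 4, 6, 9}  B6 = {3, 4, 5, 9}
Tree: B1–B2, B1–B3, B2–B4, B3–B5, B3–B6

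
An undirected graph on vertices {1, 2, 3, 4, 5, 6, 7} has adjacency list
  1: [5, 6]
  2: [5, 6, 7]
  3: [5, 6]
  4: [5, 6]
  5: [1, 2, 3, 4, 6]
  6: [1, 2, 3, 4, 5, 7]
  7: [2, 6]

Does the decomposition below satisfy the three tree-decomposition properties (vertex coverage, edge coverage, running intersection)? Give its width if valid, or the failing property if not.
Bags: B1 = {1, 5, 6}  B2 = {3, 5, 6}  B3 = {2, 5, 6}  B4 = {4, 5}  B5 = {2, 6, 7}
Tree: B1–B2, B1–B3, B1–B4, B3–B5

A tree decomposition must satisfy three properties: every vertex lies in some bag; for every edge, both endpoints lie together in some bag; and for every vertex, the bags containing it form a connected subtree. Here edge (6,4) lies in no bag, so the decomposition is invalid.

No — edge (6,4) lies in no bag.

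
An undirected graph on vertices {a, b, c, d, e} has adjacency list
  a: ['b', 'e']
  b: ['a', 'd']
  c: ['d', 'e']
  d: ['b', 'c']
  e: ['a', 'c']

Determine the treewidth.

2

A width-2 tree decomposition is:
Bags: B1 = {a, b, d}  B2 = {a, c, d}  B3 = {a, c, e}
Tree: B1–B2, B2–B3
Every bag has size at most 3, so the width is 3 − 1 = 2 and tw(G) ≤ 2. For the lower bound, G contains the cycle a–b–d–c–e–a, so G is not a forest; only forests have treewidth ≤ 1, hence tw(G) ≥ 2. Hence tw(G) = 2 exactly.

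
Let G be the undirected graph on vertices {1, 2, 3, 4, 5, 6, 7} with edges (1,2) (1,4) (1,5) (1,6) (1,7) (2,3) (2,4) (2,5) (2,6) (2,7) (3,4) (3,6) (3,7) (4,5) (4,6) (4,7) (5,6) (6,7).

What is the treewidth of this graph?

4

A width-4 tree decomposition is:
Bags: B1 = {1, 2, 4, 5, 6}  B2 = {1, 2, 4, 6, 7}  B3 = {2, 3, 4, 6, 7}
Tree: B1–B2, B2–B3
Each bag holds 5 vertices, so the decomposition has width 4, which upper-bounds the treewidth. Conversely, {1, 2, 4, 5, 6} is a clique of size 5, and the vertices of any clique must share a bag in every tree decomposition; so some bag has ≥ 5 vertices and tw(G) ≥ 4. The upper and lower bounds meet at 4, so that is the treewidth.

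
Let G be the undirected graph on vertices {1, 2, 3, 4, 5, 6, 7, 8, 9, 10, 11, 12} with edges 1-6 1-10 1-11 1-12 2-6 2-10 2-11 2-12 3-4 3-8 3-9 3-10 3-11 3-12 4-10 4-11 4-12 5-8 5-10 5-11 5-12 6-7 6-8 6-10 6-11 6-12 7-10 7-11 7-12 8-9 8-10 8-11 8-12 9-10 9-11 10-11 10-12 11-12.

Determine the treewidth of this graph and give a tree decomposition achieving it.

Each bag holds 5 vertices, so the decomposition has width 4, which upper-bounds the treewidth. For the lower bound, the 5 vertices {3, 8, 9, 10, 11} are pairwise adjacent, and any tree decomposition puts a clique entirely inside one bag — forcing width ≥ 4. Combining the bounds, tw(G) = 4.

Treewidth 4.
One such decomposition:
Bags: B1 = {2, 6, 10, 11, 12}  B2 = {6, 8, 10, 11, 12}  B3 = {5, 8, 10, 11, 12}  B4 = {3, 8, 10, 11, 12}  B5 = {6, 7, 10, 11, 12}  B6 = {3, 8, 9, 10, 11}  B7 = {1, 6, 10, 11, 12}  B8 = {3, 4, 10, 11, 12}
Tree: B1–B2, B2–B3, B3–B4, B2–B5, B4–B6, B5–B7, B4–B8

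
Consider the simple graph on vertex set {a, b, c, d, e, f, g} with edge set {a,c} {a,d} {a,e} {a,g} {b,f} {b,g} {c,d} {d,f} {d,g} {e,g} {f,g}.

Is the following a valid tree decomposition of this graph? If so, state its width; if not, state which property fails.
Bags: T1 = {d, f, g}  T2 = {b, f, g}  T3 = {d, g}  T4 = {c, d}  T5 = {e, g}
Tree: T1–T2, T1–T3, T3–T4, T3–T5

A tree decomposition must satisfy three properties: every vertex lies in some bag; for every edge, both endpoints lie together in some bag; and for every vertex, the bags containing it form a connected subtree. Here vertex a appears in no bag, so the decomposition is invalid.

No — vertex a appears in no bag.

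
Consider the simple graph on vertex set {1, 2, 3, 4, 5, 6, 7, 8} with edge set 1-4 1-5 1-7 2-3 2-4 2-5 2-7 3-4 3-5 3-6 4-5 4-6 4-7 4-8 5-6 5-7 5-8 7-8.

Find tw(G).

3

A width-3 tree decomposition is:
Bags: B1 = {2, 4, 5, 7}  B2 = {1, 4, 5, 7}  B3 = {2, 3, 4, 5}  B4 = {3, 4, 5, 6}  B5 = {4, 5, 7, 8}
Tree: B1–B2, B1–B3, B3–B4, B2–B5
Each bag holds 4 vertices, so the decomposition has width 3, which upper-bounds the treewidth. Conversely, {2, 3, 4, 5} is a clique of size 4, and the vertices of any clique must share a bag in every tree decomposition; so some bag has ≥ 4 vertices and tw(G) ≥ 3. Therefore the treewidth is 3.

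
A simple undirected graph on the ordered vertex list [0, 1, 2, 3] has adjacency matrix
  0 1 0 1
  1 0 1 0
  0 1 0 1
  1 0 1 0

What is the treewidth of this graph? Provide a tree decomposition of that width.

Treewidth 2.
One such decomposition:
Bags: B1 = {0, 1, 3}  B2 = {1, 2, 3}
Tree: B1–B2

Each bag holds 3 vertices, so the decomposition has width 2, which upper-bounds the treewidth. Since 3–0–1–2–3 is a cycle in G, G is not acyclic. Forests are exactly the graphs of treewidth ≤ 1, so tw(G) ≥ 2. The upper and lower bounds meet at 2, so that is the treewidth.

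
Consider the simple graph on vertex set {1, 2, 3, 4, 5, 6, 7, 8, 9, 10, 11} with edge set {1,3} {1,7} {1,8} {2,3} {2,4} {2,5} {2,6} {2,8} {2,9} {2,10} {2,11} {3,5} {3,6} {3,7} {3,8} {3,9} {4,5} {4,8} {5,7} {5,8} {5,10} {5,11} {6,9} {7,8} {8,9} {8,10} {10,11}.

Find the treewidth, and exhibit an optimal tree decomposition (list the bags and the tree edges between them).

Every bag has size at most 4, so the width is 4 − 1 = 3 and tw(G) ≤ 3. On the other hand G contains the 4-clique {1, 3, 7, 8}. A clique must lie in a single bag of any decomposition, so no decomposition can have width below 3. Therefore the treewidth is 3.

Treewidth 3.
One optimal decomposition is:
Bags: B1 = {2, 3, 8, 9}  B2 = {2, 3, 5, 8}  B3 = {2, 5, 8, 10}  B4 = {2, 4, 5, 8}  B5 = {3, 5, 7, 8}  B6 = {2, 5, 10, 11}  B7 = {1, 3, 7, 8}  B8 = {2, 3, 6, 9}
Tree: B1–B2, B2–B3, B3–B4, B2–B5, B3–B6, B5–B7, B1–B8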